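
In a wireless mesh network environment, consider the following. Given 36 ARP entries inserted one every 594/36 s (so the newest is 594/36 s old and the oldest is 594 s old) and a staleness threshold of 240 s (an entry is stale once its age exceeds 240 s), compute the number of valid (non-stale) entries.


Ages are k * 594/36 s for k = 1..36 (spacing = 16.5000 s).
Entry k is valid iff k * 594/36 <= 240 iff k <= 36 * 240 / 594 = 14.5455
n_valid = floor(14.5455) = 14
(n_stale = 36 - 14 = 22)

14


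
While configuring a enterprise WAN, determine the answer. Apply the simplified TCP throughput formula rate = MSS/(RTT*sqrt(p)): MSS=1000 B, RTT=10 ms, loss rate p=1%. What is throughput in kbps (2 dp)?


Given: MSS = 1000 bytes, RTT = 10 ms, loss = 1%
RTT in seconds = 10 / 1000 = 0.01
Loss rate = 1% = 0.01
sqrt(loss) = sqrt(0.01) = 0.1
Throughput (bytes/s) = 1000 / (0.01 * 0.1) = 1000000.0000
Throughput (kbps) = 1000000.0000 * 8 / 1000 = 8000.000000 -> 8000.00 kbps (2 dp)

8000.00


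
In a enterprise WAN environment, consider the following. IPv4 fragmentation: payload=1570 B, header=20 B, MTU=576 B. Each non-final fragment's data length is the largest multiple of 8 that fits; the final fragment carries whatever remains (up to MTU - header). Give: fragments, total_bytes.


Max data per non-final fragment = floor((MTU - header)/8)*8 = floor((576 - 20)/8)*8 = floor(556/8)*8 = 552 B
Final fragment needs no 8-byte alignment: it can carry up to MTU - header = 556 B
Non-final fragments needed = ceil((payload - 556) / 552) = ceil(1014/552) = ceil(1.8370) = 2
Number of fragments = 2 + 1 = 3
Fragment sizes (data): 2 * 552 B + 466 B (last, 466 <= 556 OK)
Total bytes sent = payload + n_frags * header = 1570 + 3*20 = 1570 + 60 = 1630 B

3, 1630


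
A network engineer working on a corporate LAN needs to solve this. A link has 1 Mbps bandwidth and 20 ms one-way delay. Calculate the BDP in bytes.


Given: bandwidth = 1 Mbps, delay = 20 ms
BDP in bits = 1 * 10^6 * 20 / 1000
BDP in bits = 20000
BDP in bytes = 20000 / 8 = 2500

2500


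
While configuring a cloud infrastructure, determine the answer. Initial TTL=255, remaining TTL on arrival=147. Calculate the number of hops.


Given: initial TTL = 255, received TTL = 147
Hops = initial TTL - received TTL
Hops = 255 - 147 = 108

108


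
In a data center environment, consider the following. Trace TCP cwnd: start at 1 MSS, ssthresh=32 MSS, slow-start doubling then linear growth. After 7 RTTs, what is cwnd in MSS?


RTT 0: cwnd = 1 MSS (initial)
RTT 1: cwnd = 2 MSS (slow start, doubled)
RTT 2: cwnd = 4 MSS (slow start, doubled)
RTT 3: cwnd = 8 MSS (slow start, doubled)
RTT 4: cwnd = 16 MSS (slow start, doubled)
RTT 5: cwnd = 32 MSS (slow start, doubled)
RTT 6: cwnd = 33 MSS (congestion avoidance, +1)
RTT 7: cwnd = 34 MSS (congestion avoidance, +1)

34


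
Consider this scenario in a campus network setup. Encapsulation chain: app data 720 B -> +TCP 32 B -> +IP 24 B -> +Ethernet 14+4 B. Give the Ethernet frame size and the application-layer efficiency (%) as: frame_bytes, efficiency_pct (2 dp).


TCP segment = 720 + 32 = 752 B
IP packet = 752 + 24 = 776 B
Ethernet frame = 776 + 14 + 4 = 794 B
Efficiency = app / frame = 720 / 794 = 0.906801 = 90.6801% -> 90.68% (2 dp)

794, 90.68


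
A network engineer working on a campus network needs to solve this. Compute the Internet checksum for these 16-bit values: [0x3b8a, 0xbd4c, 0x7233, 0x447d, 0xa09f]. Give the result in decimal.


Given words: [0x3b8a, 0xbd4c, 0x7233, 0x447d, 0xa09f]
Step 1: Sum all words
Raw sum = 15242 + 48460 + 29235 + 17533 + 41119 = 151589
Step 2: Fold carry: (20517 + 2) = 20519
One's complement = ~20519 & 0xFFFF = 45016

45016


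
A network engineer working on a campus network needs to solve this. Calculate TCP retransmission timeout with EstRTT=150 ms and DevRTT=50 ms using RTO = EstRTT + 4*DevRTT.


Given: EstRTT = 150 ms, DevRTT = 50 ms
Timeout = EstRTT + 4 * DevRTT
4 * DevRTT = 4 * 50 = 200
Timeout = 150 + 200 = 350 ms

350


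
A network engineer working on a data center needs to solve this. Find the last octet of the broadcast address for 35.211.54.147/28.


Given: IP = 35.211.54.147, prefix = /28
Host bits = 32 - 28 = 4
Network last octet = 147 AND mask = 144
Host part size = 2^4 - 1 = 15
Broadcast last octet = 144 OR 15 = 159

159


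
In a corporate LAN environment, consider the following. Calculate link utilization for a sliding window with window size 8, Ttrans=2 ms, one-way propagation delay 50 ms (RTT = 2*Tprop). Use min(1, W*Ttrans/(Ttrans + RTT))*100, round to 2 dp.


Given: W = 8, Ttrans = 2 ms, RTT = 100 ms (= 2 * Tprop, Tprop = 50 ms)
Cycle time = Ttrans + RTT = 2 + 100 = 102 ms (first packet sent until its ACK returns)
W * Ttrans = 8 * 2 = 16 ms of sending per cycle
W * Ttrans / (Ttrans + RTT) = 16 / 102 = 0.156863
U = min(1, 0.156863) = 0.156863
U% = 15.69%

15.69


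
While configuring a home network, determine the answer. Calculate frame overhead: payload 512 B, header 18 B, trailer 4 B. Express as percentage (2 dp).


Given: payload = 512 B, header = 18 B, trailer = 4 B
Overhead bytes = header + trailer = 18 + 4 = 22
Total frame = payload + overhead = 512 + 22 = 534
Overhead % = 22 / 534 * 100 = 4.1199% -> 4.12% (2 dp)

4.12


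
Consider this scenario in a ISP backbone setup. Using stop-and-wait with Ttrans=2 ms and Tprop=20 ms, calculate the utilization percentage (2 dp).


Given: Ttrans = 2 ms, Tprop = 20 ms
RTT = 2 * Tprop = 2 * 20 = 40 ms
U = Ttrans / (Ttrans + RTT)
U = 2 / (2 + 40)
U = 2 / 42 = 0.047619
U% = 4.76%

4.76


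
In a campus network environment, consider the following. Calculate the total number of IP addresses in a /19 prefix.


Given: CIDR prefix /19
Host bits = 32 - 19 = 13
Total addresses = 2^13 = 8192

8192


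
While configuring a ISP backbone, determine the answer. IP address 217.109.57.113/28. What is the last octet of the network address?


Given: IP = 217.109.57.113, prefix = /28
Subnet mask = 255.255.255.240
Last octet of IP: 113
Last octet of mask: 240
Network last octet = 113 AND 240 = 112

112


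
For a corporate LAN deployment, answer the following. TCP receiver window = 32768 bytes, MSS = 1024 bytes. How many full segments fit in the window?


Given: RWND = 32768 bytes, MSS = 1024 bytes
Full segments = floor(RWND / MSS)
Full segments = floor(32768 / 1024)
Full segments = floor(32.0) = 32

32


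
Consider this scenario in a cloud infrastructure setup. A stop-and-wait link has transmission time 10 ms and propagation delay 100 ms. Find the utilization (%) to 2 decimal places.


Given: Ttrans = 10 ms, Tprop = 100 ms
RTT = 2 * Tprop = 2 * 100 = 200 ms
U = Ttrans / (Ttrans + RTT)
U = 10 / (10 + 200)
U = 10 / 210 = 0.047619
U% = 4.76%

4.76


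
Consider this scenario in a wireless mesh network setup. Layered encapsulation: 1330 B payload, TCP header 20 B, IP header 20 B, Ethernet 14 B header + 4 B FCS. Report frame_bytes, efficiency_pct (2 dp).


TCP segment = 1330 + 20 = 1350 B
IP packet = 1350 + 20 = 1370 B
Ethernet frame = 1370 + 14 + 4 = 1388 B
Efficiency = app / frame = 1330 / 1388 = 0.958213 = 95.8213% -> 95.82% (2 dp)

1388, 95.82


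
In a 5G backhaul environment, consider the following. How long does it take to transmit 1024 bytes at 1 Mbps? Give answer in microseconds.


Given: packet = 1024 bytes, bandwidth = 1 Mbps
Packet in bits = 1024 * 8 = 8192 bits
Bandwidth = 1 * 10^6 = 1000000 bps
Time = 8192 / 1000000 seconds
Time in us = 8192 * 10^6 / 1000000 = 8192

8192


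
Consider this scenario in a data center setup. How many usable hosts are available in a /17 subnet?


Given: subnet mask /17
Host bits = 32 - 17 = 15
Total addresses = 2^15 = 32768
Usable hosts = 32768 - 2 (network + broadcast) = 32766

32766


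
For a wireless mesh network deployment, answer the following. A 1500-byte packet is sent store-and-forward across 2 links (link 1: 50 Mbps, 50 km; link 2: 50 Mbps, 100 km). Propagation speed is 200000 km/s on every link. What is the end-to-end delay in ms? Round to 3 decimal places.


Packet = 1500 bytes = 12000 bits. Store-and-forward: sum (t_trans + t_prop) per link.
Link 1: t_trans = 12000/(50*10^6) s = 0.2400 ms; t_prop = 50/200000 s = 0.2500 ms; subtotal = 0.4900 ms
Link 2: t_trans = 12000/(50*10^6) s = 0.2400 ms; t_prop = 100/200000 s = 0.5000 ms; subtotal = 0.7400 ms
End-to-end = 0.4900 + 0.7400 = 1.2300 ms -> 1.230 ms (3 dp)

1.230


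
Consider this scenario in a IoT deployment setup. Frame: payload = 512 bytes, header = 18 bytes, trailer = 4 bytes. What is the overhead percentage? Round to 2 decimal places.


Given: payload = 512 B, header = 18 B, trailer = 4 B
Overhead bytes = header + trailer = 18 + 4 = 22
Total frame = payload + overhead = 512 + 22 = 534
Overhead % = 22 / 534 * 100 = 4.1199% -> 4.12% (2 dp)

4.12


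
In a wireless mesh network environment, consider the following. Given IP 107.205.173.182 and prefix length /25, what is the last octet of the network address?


Given: IP = 107.205.173.182, prefix = /25
Subnet mask = 255.255.255.128
Last octet of IP: 182
Last octet of mask: 128
Network last octet = 182 AND 128 = 128

128


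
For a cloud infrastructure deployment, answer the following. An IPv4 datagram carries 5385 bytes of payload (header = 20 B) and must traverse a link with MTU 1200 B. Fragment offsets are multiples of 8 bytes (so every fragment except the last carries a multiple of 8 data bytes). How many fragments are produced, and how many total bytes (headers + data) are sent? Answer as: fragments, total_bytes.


Max data per non-final fragment = floor((MTU - header)/8)*8 = floor((1200 - 20)/8)*8 = floor(1180/8)*8 = 1176 B
Final fragment needs no 8-byte alignment: it can carry up to MTU - header = 1180 B
Non-final fragments needed = ceil((payload - 1180) / 1176) = ceil(4205/1176) = ceil(3.5757) = 4
Number of fragments = 4 + 1 = 5
Fragment sizes (data): 4 * 1176 B + 681 B (last, 681 <= 1180 OK)
Total bytes sent = payload + n_frags * header = 5385 + 5*20 = 5385 + 100 = 5485 B

5, 5485


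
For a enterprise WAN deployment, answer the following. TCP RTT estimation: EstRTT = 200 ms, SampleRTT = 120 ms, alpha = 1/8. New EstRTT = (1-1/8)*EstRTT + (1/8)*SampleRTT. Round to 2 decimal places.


Given: EstRTT = 200 ms, SampleRTT = 120 ms, alpha = 1/8
New EstRTT = (1 - alpha) * EstRTT + alpha * SampleRTT
(7/8) * 200 = 175
(1/8) * 120 = 15
New EstRTT = 175 + 15 = 190 ms -> 190.00 ms (2 dp)

190.00


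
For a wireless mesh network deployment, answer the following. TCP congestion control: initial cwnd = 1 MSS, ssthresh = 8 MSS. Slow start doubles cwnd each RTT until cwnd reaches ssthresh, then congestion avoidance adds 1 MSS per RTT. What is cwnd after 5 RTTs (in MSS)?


RTT 0: cwnd = 1 MSS (initial)
RTT 1: cwnd = 2 MSS (slow start, doubled)
RTT 2: cwnd = 4 MSS (slow start, doubled)
RTT 3: cwnd = 8 MSS (slow start, doubled)
RTT 4: cwnd = 9 MSS (congestion avoidance, +1)
RTT 5: cwnd = 10 MSS (congestion avoidance, +1)

10


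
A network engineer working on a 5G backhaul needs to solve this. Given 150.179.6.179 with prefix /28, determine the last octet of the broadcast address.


Given: IP = 150.179.6.179, prefix = /28
Host bits = 32 - 28 = 4
Network last octet = 179 AND mask = 176
Host part size = 2^4 - 1 = 15
Broadcast last octet = 176 OR 15 = 191

191


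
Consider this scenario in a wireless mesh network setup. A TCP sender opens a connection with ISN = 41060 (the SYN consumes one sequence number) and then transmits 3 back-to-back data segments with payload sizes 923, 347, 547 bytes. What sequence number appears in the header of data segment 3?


The SYN occupies sequence number ISN = 41060, so the first data byte is ISN + 1 = 41061.
SEQ of data segment i = (ISN + 1) + sum of payload sizes of segments 1..i-1.
Segment 1: SEQ = 41061, payload = 923 bytes
Segment 2: SEQ = 41984, payload = 347 bytes
Segment 3: SEQ = 42331, payload = 547 bytes
SEQ of segment 3 = 41061 + 923 + 347 = 42331

42331


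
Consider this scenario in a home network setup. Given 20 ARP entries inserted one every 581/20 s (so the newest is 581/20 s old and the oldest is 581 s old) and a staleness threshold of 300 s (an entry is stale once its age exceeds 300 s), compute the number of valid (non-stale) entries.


Ages are k * 581/20 s for k = 1..20 (spacing = 29.0500 s).
Entry k is valid iff k * 581/20 <= 300 iff k <= 20 * 300 / 581 = 10.3270
n_valid = floor(10.3270) = 10
(n_stale = 20 - 10 = 10)

10


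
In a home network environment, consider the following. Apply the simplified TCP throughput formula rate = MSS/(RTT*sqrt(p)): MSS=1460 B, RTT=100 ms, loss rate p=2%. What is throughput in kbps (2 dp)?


Given: MSS = 1460 bytes, RTT = 100 ms, loss = 2%
RTT in seconds = 100 / 1000 = 0.1
Loss rate = 2% = 0.02
sqrt(loss) = sqrt(0.02) = 0.141421356237
Throughput (bytes/s) = 1460 / (0.1 * 0.141421356237) = 103237.5901
Throughput (kbps) = 103237.5901 * 8 / 1000 = 825.900720 -> 825.90 kbps (2 dp)

825.90


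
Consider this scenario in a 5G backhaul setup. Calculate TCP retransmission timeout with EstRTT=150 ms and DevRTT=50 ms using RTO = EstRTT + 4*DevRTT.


Given: EstRTT = 150 ms, DevRTT = 50 ms
Timeout = EstRTT + 4 * DevRTT
4 * DevRTT = 4 * 50 = 200
Timeout = 150 + 200 = 350 ms

350


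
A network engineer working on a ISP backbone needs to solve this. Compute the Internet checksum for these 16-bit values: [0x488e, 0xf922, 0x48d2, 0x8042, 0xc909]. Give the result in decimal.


Given words: [0x488e, 0xf922, 0x48d2, 0x8042, 0xc909]
Step 1: Sum all words
Raw sum = 18574 + 63778 + 18642 + 32834 + 51465 = 185293
Step 2: Fold carry: (54221 + 2) = 54223
One's complement = ~54223 & 0xFFFF = 11312

11312


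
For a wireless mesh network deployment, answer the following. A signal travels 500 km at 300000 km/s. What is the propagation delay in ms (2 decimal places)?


Given: distance = 500 km, speed = 300000 km/s
Delay = distance / speed = 500 / 300000 seconds
Delay in ms = 500 * 1000 / 300000
Delay = 1.6667 ms
Rounded to 2 dp = 1.67 ms

1.67


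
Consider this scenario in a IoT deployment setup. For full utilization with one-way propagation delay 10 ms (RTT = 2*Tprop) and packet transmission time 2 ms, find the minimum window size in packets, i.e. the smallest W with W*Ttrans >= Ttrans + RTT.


Given: Ttrans = 2 ms, RTT = 20 ms (= 2 * Tprop, Tprop = 10 ms)
Time until first ACK returns = Ttrans + RTT = 2 + 20 = 22 ms
Need W * Ttrans >= Ttrans + RTT  ->  W >= (Ttrans + RTT) / Ttrans
(Ttrans + RTT) / Ttrans = 22 / 2 = 11
W_min = ceil(11) = 11

11


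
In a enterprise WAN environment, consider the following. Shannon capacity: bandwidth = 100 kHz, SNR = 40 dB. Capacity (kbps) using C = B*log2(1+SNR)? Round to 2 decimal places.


Given: B = 100 kHz, SNR = 40 dB
SNR linear = 10^(40/10) = 10000
1 + SNR = 10001
log2(10001) = 13.2878566418
C = 100 * 1000 * 13.2878566418 = 1328785.6642 bps
C = 1328.785664 kbps -> 1328.79 kbps (2 dp)

1328.79


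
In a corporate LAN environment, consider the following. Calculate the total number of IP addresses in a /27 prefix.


Given: CIDR prefix /27
Host bits = 32 - 27 = 5
Total addresses = 2^5 = 32

32


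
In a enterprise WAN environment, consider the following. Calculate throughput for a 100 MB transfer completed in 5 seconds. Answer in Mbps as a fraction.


Given: file = 100 MB, time = 5 s
File in Mb = 100 * 8 = 800 Mb
Throughput = 800 / 5 Mbps
Throughput = 160 Mbps

160


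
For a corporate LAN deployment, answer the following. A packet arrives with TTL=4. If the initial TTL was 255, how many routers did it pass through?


Given: initial TTL = 255, received TTL = 4
Hops = initial TTL - received TTL
Hops = 255 - 4 = 251

251


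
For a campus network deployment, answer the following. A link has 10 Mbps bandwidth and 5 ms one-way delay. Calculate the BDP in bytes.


Given: bandwidth = 10 Mbps, delay = 5 ms
BDP in bits = 10 * 10^6 * 5 / 1000
BDP in bits = 50000
BDP in bytes = 50000 / 8 = 6250

6250


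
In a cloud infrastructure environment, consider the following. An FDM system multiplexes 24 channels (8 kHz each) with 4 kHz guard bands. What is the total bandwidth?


Given: 24 channels, 8 kHz each, guard = 4 kHz
Channel bandwidth = 24 * 8 = 192 kHz
Guard bands = 23 gaps * 4 kHz = 92 kHz
Total = 192 + 92 = 284 kHz

284


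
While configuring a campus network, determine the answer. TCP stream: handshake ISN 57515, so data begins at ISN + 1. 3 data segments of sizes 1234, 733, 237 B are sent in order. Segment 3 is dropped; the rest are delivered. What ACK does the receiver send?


SYN uses sequence number 57515; first data byte = ISN + 1 = 57516.
Segment 1: SEQ = 57516, len = 1234 B, covers [57516, 58749]
Segment 2: SEQ = 58750, len = 733 B, covers [58750, 59482]
Segment 3: SEQ = 59483, len = 237 B, covers [59483, 59719] [LOST]
In-order data received: bytes [57516, 59482] (segments 1..2).
Segment 3 missing -> gap begins at byte 59483.
Cumulative ACK = next expected in-order byte = 57516 + 1234 + 733 = 59483

59483


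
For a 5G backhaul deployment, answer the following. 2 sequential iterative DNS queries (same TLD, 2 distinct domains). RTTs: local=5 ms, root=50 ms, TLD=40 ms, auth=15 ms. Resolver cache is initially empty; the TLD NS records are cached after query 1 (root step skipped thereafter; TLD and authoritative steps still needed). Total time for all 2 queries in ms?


Lookup 1 (cold cache): local + root + TLD + auth = 5 + 50 + 40 + 15 = 110 ms
Lookups 2..2 (TLD NS cached -> skip root; new domain -> still ask TLD and auth): local + TLD + auth = 5 + 40 + 15 = 60 ms each
Remaining 1 lookups: 1 * 60 = 60 ms
Total = 110 + 60 = 170 ms

170


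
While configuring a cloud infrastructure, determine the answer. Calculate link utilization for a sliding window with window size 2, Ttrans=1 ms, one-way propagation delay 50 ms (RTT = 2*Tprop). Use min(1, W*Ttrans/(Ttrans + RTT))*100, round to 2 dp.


Given: W = 2, Ttrans = 1 ms, RTT = 100 ms (= 2 * Tprop, Tprop = 50 ms)
Cycle time = Ttrans + RTT = 1 + 100 = 101 ms (first packet sent until its ACK returns)
W * Ttrans = 2 * 1 = 2 ms of sending per cycle
W * Ttrans / (Ttrans + RTT) = 2 / 101 = 0.019802
U = min(1, 0.019802) = 0.019802
U% = 1.98%

1.98


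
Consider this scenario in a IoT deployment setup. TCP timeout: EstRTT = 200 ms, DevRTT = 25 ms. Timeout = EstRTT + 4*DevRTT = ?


Given: EstRTT = 200 ms, DevRTT = 25 ms
Timeout = EstRTT + 4 * DevRTT
4 * DevRTT = 4 * 25 = 100
Timeout = 200 + 100 = 300 ms

300


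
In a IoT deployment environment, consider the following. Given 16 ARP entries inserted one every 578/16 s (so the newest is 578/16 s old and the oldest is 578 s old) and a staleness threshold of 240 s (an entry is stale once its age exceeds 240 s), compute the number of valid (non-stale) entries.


Ages are k * 578/16 s for k = 1..16 (spacing = 36.1250 s).
Entry k is valid iff k * 578/16 <= 240 iff k <= 16 * 240 / 578 = 6.6436
n_valid = floor(6.6436) = 6
(n_stale = 16 - 6 = 10)

6


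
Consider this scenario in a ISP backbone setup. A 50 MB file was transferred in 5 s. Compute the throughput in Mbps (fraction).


Given: file = 50 MB, time = 5 s
File in Mb = 50 * 8 = 400 Mb
Throughput = 400 / 5 Mbps
Throughput = 80 Mbps

80


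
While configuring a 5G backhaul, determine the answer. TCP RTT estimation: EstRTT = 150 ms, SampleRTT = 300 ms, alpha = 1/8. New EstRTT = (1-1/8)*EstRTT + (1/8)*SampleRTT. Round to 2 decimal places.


Given: EstRTT = 150 ms, SampleRTT = 300 ms, alpha = 1/8
New EstRTT = (1 - alpha) * EstRTT + alpha * SampleRTT
(7/8) * 150 = 131.25
(1/8) * 300 = 37.5
New EstRTT = 131.25 + 37.5 = 168.75 ms -> 168.75 ms (2 dp)

168.75


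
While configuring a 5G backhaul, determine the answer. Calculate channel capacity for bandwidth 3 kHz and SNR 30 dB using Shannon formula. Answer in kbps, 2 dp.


Given: B = 3 kHz, SNR = 30 dB
SNR linear = 10^(30/10) = 1000
1 + SNR = 1001
log2(1001) = 9.9672262588
C = 3 * 1000 * 9.9672262588 = 29901.6788 bps
C = 29.901679 kbps -> 29.90 kbps (2 dp)

29.90


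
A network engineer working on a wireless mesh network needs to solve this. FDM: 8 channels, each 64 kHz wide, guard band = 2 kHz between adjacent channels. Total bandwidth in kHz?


Given: 8 channels, 64 kHz each, guard = 2 kHz
Channel bandwidth = 8 * 64 = 512 kHz
Guard bands = 7 gaps * 2 kHz = 14 kHz
Total = 512 + 14 = 526 kHz

526


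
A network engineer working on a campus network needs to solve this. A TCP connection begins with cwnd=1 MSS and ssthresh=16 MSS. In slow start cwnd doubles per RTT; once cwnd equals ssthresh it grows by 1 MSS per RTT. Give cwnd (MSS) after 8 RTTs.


RTT 0: cwnd = 1 MSS (initial)
RTT 1: cwnd = 2 MSS (slow start, doubled)
RTT 2: cwnd = 4 MSS (slow start, doubled)
RTT 3: cwnd = 8 MSS (slow start, doubled)
RTT 4: cwnd = 16 MSS (slow start, doubled)
RTT 5: cwnd = 17 MSS (congestion avoidance, +1)
RTT 6: cwnd = 18 MSS (congestion avoidance, +1)
RTT 7: cwnd = 19 MSS (congestion avoidance, +1)
RTT 8: cwnd = 20 MSS (congestion avoidance, +1)

20


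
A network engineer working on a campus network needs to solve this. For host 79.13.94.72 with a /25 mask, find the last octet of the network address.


Given: IP = 79.13.94.72, prefix = /25
Subnet mask = 255.255.255.128
Last octet of IP: 72
Last octet of mask: 128
Network last octet = 72 AND 128 = 0

0


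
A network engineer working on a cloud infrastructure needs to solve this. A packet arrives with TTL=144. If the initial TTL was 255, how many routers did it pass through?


Given: initial TTL = 255, received TTL = 144
Hops = initial TTL - received TTL
Hops = 255 - 144 = 111

111


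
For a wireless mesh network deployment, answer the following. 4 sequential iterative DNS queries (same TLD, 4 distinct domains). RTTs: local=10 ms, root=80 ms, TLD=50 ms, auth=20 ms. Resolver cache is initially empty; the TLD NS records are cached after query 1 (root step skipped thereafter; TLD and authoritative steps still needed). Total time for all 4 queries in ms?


Lookup 1 (cold cache): local + root + TLD + auth = 10 + 80 + 50 + 20 = 160 ms
Lookups 2..4 (TLD NS cached -> skip root; new domain -> still ask TLD and auth): local + TLD + auth = 10 + 50 + 20 = 80 ms each
Remaining 3 lookups: 3 * 80 = 240 ms
Total = 160 + 240 = 400 ms

400


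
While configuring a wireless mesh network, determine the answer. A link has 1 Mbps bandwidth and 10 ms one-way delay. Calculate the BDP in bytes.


Given: bandwidth = 1 Mbps, delay = 10 ms
BDP in bits = 1 * 10^6 * 10 / 1000
BDP in bits = 10000
BDP in bytes = 10000 / 8 = 1250

1250


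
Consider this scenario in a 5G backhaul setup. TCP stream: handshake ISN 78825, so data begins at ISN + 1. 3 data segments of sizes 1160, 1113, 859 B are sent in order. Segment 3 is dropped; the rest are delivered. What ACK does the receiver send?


SYN uses sequence number 78825; first data byte = ISN + 1 = 78826.
Segment 1: SEQ = 78826, len = 1160 B, covers [78826, 79985]
Segment 2: SEQ = 79986, len = 1113 B, covers [79986, 81098]
Segment 3: SEQ = 81099, len = 859 B, covers [81099, 81957] [LOST]
In-order data received: bytes [78826, 81098] (segments 1..2).
Segment 3 missing -> gap begins at byte 81099.
Cumulative ACK = next expected in-order byte = 78826 + 1160 + 1113 = 81099

81099


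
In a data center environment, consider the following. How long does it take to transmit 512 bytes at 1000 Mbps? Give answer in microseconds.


Given: packet = 512 bytes, bandwidth = 1000 Mbps
Packet in bits = 512 * 8 = 4096 bits
Bandwidth = 1000 * 10^6 = 1000000000 bps
Time = 4096 / 1000000000 seconds
Time in us = 4096 * 10^6 / 1000000000 = 4.096

4.096


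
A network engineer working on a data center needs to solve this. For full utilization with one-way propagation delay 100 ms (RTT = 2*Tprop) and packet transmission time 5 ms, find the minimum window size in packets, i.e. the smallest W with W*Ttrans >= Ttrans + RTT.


Given: Ttrans = 5 ms, RTT = 200 ms (= 2 * Tprop, Tprop = 100 ms)
Time until first ACK returns = Ttrans + RTT = 5 + 200 = 205 ms
Need W * Ttrans >= Ttrans + RTT  ->  W >= (Ttrans + RTT) / Ttrans
(Ttrans + RTT) / Ttrans = 205 / 5 = 41
W_min = ceil(41) = 41

41


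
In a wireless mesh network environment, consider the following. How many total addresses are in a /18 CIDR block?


Given: CIDR prefix /18
Host bits = 32 - 18 = 14
Total addresses = 2^14 = 16384

16384


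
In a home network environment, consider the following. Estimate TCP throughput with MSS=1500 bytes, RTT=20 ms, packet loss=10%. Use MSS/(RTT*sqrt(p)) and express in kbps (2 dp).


Given: MSS = 1500 bytes, RTT = 20 ms, loss = 10%
RTT in seconds = 20 / 1000 = 0.02
Loss rate = 10% = 0.1
sqrt(loss) = sqrt(0.1) = 0.316227766017
Throughput (bytes/s) = 1500 / (0.02 * 0.316227766017) = 237170.8245
Throughput (kbps) = 237170.8245 * 8 / 1000 = 1897.366596 -> 1897.37 kbps (2 dp)

1897.37


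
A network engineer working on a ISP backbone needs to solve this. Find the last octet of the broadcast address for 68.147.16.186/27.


Given: IP = 68.147.16.186, prefix = /27
Host bits = 32 - 27 = 5
Network last octet = 186 AND mask = 160
Host part size = 2^5 - 1 = 31
Broadcast last octet = 160 OR 31 = 191

191


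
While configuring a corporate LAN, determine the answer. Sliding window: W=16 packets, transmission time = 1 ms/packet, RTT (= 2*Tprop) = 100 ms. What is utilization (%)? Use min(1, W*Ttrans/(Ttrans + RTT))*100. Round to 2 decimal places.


Given: W = 16, Ttrans = 1 ms, RTT = 100 ms (= 2 * Tprop, Tprop = 50 ms)
Cycle time = Ttrans + RTT = 1 + 100 = 101 ms (first packet sent until its ACK returns)
W * Ttrans = 16 * 1 = 16 ms of sending per cycle
W * Ttrans / (Ttrans + RTT) = 16 / 101 = 0.158416
U = min(1, 0.158416) = 0.158416
U% = 15.84%

15.84


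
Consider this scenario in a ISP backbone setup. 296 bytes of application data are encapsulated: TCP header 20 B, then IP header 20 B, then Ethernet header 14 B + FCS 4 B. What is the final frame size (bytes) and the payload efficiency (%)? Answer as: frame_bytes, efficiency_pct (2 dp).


TCP segment = 296 + 20 = 316 B
IP packet = 316 + 20 = 336 B
Ethernet frame = 336 + 14 + 4 = 354 B
Efficiency = app / frame = 296 / 354 = 0.836158 = 83.6158% -> 83.62% (2 dp)

354, 83.62


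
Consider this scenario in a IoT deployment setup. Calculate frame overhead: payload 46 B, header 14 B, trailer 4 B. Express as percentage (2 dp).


Given: payload = 46 B, header = 14 B, trailer = 4 B
Overhead bytes = header + trailer = 14 + 4 = 18
Total frame = payload + overhead = 46 + 18 = 64
Overhead % = 18 / 64 * 100 = 28.1250% -> 28.13% (2 dp)

28.13


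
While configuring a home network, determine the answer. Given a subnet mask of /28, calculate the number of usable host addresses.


Given: subnet mask /28
Host bits = 32 - 28 = 4
Total addresses = 2^4 = 16
Usable hosts = 16 - 2 (network + broadcast) = 14

14


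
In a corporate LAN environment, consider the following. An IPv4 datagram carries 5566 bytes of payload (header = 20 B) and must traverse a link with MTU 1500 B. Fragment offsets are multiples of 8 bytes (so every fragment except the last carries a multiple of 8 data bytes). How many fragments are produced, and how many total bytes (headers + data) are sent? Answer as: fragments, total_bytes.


Max data per non-final fragment = floor((MTU - header)/8)*8 = floor((1500 - 20)/8)*8 = floor(1480/8)*8 = 1480 B
Final fragment needs no 8-byte alignment: it can carry up to MTU - header = 1480 B
Non-final fragments needed = ceil((payload - 1480) / 1480) = ceil(4086/1480) = ceil(2.7608) = 3
Number of fragments = 3 + 1 = 4
Fragment sizes (data): 3 * 1480 B + 1126 B (last, 1126 <= 1480 OK)
Total bytes sent = payload + n_frags * header = 5566 + 4*20 = 5566 + 80 = 5646 B

4, 5646


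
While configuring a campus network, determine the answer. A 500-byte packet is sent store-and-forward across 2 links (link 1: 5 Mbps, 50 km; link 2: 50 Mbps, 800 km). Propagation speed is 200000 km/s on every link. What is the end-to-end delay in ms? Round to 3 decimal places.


Packet = 500 bytes = 4000 bits. Store-and-forward: sum (t_trans + t_prop) per link.
Link 1: t_trans = 4000/(5*10^6) s = 0.8000 ms; t_prop = 50/200000 s = 0.2500 ms; subtotal = 1.0500 ms
Link 2: t_trans = 4000/(50*10^6) s = 0.0800 ms; t_prop = 800/200000 s = 4.0000 ms; subtotal = 4.0800 ms
End-to-end = 1.0500 + 4.0800 = 5.1300 ms -> 5.130 ms (3 dp)

5.130


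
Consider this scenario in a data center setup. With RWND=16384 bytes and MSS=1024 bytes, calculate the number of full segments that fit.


Given: RWND = 16384 bytes, MSS = 1024 bytes
Full segments = floor(RWND / MSS)
Full segments = floor(16384 / 1024)
Full segments = floor(16.0) = 16

16


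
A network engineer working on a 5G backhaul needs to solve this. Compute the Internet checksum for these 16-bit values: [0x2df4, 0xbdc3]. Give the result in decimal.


Given words: [0x2df4, 0xbdc3]
Step 1: Sum all words
Raw sum = 11764 + 48579 = 60343
One's complement = ~60343 & 0xFFFF = 5192

5192


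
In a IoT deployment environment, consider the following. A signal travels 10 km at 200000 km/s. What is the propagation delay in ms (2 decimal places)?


Given: distance = 10 km, speed = 200000 km/s
Delay = distance / speed = 10 / 200000 seconds
Delay in ms = 10 * 1000 / 200000
Delay = 0.0500 ms
Rounded to 2 dp = 0.05 ms

0.05


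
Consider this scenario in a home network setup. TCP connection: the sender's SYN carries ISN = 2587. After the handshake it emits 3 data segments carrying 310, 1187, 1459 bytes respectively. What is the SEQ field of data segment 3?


The SYN occupies sequence number ISN = 2587, so the first data byte is ISN + 1 = 2588.
SEQ of data segment i = (ISN + 1) + sum of payload sizes of segments 1..i-1.
Segment 1: SEQ = 2588, payload = 310 bytes
Segment 2: SEQ = 2898, payload = 1187 bytes
Segment 3: SEQ = 4085, payload = 1459 bytes
SEQ of segment 3 = 2588 + 310 + 1187 = 4085

4085


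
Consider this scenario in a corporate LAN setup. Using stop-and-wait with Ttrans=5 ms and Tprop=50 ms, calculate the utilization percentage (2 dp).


Given: Ttrans = 5 ms, Tprop = 50 ms
RTT = 2 * Tprop = 2 * 50 = 100 ms
U = Ttrans / (Ttrans + RTT)
U = 5 / (5 + 100)
U = 5 / 105 = 0.047619
U% = 4.76%

4.76


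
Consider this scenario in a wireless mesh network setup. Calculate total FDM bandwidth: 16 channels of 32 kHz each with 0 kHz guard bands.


Given: 16 channels, 32 kHz each, guard = 0 kHz
Channel bandwidth = 16 * 32 = 512 kHz
Guard bands = 15 gaps * 0 kHz = 0 kHz
Total = 512 + 0 = 512 kHz

512


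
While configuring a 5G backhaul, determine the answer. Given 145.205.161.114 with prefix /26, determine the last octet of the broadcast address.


Given: IP = 145.205.161.114, prefix = /26
Host bits = 32 - 26 = 6
Network last octet = 114 AND mask = 64
Host part size = 2^6 - 1 = 63
Broadcast last octet = 64 OR 63 = 127

127


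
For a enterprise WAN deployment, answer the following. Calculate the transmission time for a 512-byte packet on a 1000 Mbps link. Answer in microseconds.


Given: packet = 512 bytes, bandwidth = 1000 Mbps
Packet in bits = 512 * 8 = 4096 bits
Bandwidth = 1000 * 10^6 = 1000000000 bps
Time = 4096 / 1000000000 seconds
Time in us = 4096 * 10^6 / 1000000000 = 4.096

4.096


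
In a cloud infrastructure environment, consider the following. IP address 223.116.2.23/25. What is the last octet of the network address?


Given: IP = 223.116.2.23, prefix = /25
Subnet mask = 255.255.255.128
Last octet of IP: 23
Last octet of mask: 128
Network last octet = 23 AND 128 = 0

0


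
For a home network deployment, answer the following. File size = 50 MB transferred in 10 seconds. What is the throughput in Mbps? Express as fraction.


Given: file = 50 MB, time = 10 s
File in Mb = 50 * 8 = 400 Mb
Throughput = 400 / 10 Mbps
Throughput = 40 Mbps

40


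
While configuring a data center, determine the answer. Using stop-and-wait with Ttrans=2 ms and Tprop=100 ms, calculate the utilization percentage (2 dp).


Given: Ttrans = 2 ms, Tprop = 100 ms
RTT = 2 * Tprop = 2 * 100 = 200 ms
U = Ttrans / (Ttrans + RTT)
U = 2 / (2 + 200)
U = 2 / 202 = 0.009901
U% = 0.99%

0.99


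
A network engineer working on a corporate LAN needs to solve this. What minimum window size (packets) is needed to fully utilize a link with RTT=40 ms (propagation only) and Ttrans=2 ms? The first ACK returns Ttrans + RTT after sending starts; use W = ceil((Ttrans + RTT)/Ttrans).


Given: Ttrans = 2 ms, RTT = 40 ms (= 2 * Tprop, Tprop = 20 ms)
Time until first ACK returns = Ttrans + RTT = 2 + 40 = 42 ms
Need W * Ttrans >= Ttrans + RTT  ->  W >= (Ttrans + RTT) / Ttrans
(Ttrans + RTT) / Ttrans = 42 / 2 = 21
W_min = ceil(21) = 21

21


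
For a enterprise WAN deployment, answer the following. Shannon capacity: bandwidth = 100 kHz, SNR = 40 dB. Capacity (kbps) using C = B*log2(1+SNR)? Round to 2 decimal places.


Given: B = 100 kHz, SNR = 40 dB
SNR linear = 10^(40/10) = 10000
1 + SNR = 10001
log2(10001) = 13.2878566418
C = 100 * 1000 * 13.2878566418 = 1328785.6642 bps
C = 1328.785664 kbps -> 1328.79 kbps (2 dp)

1328.79


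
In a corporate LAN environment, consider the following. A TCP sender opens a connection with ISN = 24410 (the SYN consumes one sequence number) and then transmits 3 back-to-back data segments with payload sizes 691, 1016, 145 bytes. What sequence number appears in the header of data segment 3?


The SYN occupies sequence number ISN = 24410, so the first data byte is ISN + 1 = 24411.
SEQ of data segment i = (ISN + 1) + sum of payload sizes of segments 1..i-1.
Segment 1: SEQ = 24411, payload = 691 bytes
Segment 2: SEQ = 25102, payload = 1016 bytes
Segment 3: SEQ = 26118, payload = 145 bytes
SEQ of segment 3 = 24411 + 691 + 1016 = 26118

26118


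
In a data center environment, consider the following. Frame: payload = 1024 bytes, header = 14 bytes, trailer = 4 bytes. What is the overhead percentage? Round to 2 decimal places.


Given: payload = 1024 B, header = 14 B, trailer = 4 B
Overhead bytes = header + trailer = 14 + 4 = 18
Total frame = payload + overhead = 1024 + 18 = 1042
Overhead % = 18 / 1042 * 100 = 1.7274% -> 1.73% (2 dp)

1.73


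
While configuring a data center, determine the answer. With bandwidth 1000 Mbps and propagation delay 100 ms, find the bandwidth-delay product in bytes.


Given: bandwidth = 1000 Mbps, delay = 100 ms
BDP in bits = 1000 * 10^6 * 100 / 1000
BDP in bits = 100000000
BDP in bytes = 100000000 / 8 = 12500000

12500000


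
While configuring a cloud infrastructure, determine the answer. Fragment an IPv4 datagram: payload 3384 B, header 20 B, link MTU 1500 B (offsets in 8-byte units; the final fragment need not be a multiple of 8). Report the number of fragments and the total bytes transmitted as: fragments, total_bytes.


Max data per non-final fragment = floor((MTU - header)/8)*8 = floor((1500 - 20)/8)*8 = floor(1480/8)*8 = 1480 B
Final fragment needs no 8-byte alignment: it can carry up to MTU - header = 1480 B
Non-final fragments needed = ceil((payload - 1480) / 1480) = ceil(1904/1480) = ceil(1.2865) = 2
Number of fragments = 2 + 1 = 3
Fragment sizes (data): 2 * 1480 B + 424 B (last, 424 <= 1480 OK)
Total bytes sent = payload + n_frags * header = 3384 + 3*20 = 3384 + 60 = 3444 B

3, 3444


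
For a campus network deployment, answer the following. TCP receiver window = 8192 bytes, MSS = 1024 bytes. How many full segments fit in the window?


Given: RWND = 8192 bytes, MSS = 1024 bytes
Full segments = floor(RWND / MSS)
Full segments = floor(8192 / 1024)
Full segments = floor(8.0) = 8

8


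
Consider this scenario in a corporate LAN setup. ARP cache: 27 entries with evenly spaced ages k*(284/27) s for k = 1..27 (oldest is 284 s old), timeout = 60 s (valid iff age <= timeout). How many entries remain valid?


Ages are k * 284/27 s for k = 1..27 (spacing = 10.5185 s).
Entry k is valid iff k * 284/27 <= 60 iff k <= 27 * 60 / 284 = 5.7042
n_valid = floor(5.7042) = 5
(n_stale = 27 - 5 = 22)

5


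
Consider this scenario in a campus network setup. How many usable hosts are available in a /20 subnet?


Given: subnet mask /20
Host bits = 32 - 20 = 12
Total addresses = 2^12 = 4096
Usable hosts = 4096 - 2 (network + broadcast) = 4094

4094


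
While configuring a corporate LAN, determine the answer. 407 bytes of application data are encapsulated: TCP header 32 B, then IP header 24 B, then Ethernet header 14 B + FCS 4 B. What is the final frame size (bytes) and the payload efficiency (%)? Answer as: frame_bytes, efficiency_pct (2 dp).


TCP segment = 407 + 32 = 439 B
IP packet = 439 + 24 = 463 B
Ethernet frame = 463 + 14 + 4 = 481 B
Efficiency = app / frame = 407 / 481 = 0.846154 = 84.6154% -> 84.62% (2 dp)

481, 84.62


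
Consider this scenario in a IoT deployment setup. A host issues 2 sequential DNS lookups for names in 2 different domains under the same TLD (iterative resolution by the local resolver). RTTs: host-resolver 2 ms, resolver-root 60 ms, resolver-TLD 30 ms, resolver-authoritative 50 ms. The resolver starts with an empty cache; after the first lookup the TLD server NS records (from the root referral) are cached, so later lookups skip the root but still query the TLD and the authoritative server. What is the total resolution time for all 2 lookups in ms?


Lookup 1 (cold cache): local + root + TLD + auth = 2 + 60 + 30 + 50 = 142 ms
Lookups 2..2 (TLD NS cached -> skip root; new domain -> still ask TLD and auth): local + TLD + auth = 2 + 30 + 50 = 82 ms each
Remaining 1 lookups: 1 * 82 = 82 ms
Total = 142 + 82 = 224 ms

224


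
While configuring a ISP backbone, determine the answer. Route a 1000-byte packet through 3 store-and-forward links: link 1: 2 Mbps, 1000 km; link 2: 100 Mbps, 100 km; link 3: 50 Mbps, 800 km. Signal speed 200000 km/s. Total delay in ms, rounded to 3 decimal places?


Packet = 1000 bytes = 8000 bits. Store-and-forward: sum (t_trans + t_prop) per link.
Link 1: t_trans = 8000/(2*10^6) s = 4.0000 ms; t_prop = 1000/200000 s = 5.0000 ms; subtotal = 9.0000 ms
Link 2: t_trans = 8000/(100*10^6) s = 0.0800 ms; t_prop = 100/200000 s = 0.5000 ms; subtotal = 0.5800 ms
Link 3: t_trans = 8000/(50*10^6) s = 0.1600 ms; t_prop = 800/200000 s = 4.0000 ms; subtotal = 4.1600 ms
End-to-end = 9.0000 + 0.5800 + 4.1600 = 13.7400 ms -> 13.740 ms (3 dp)

13.740


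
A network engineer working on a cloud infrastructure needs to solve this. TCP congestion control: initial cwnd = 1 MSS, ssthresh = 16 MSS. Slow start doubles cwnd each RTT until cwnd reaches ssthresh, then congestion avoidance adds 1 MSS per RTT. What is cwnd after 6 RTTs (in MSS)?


RTT 0: cwnd = 1 MSS (initial)
RTT 1: cwnd = 2 MSS (slow start, doubled)
RTT 2: cwnd = 4 MSS (slow start, doubled)
RTT 3: cwnd = 8 MSS (slow start, doubled)
RTT 4: cwnd = 16 MSS (slow start, doubled)
RTT 5: cwnd = 17 MSS (congestion avoidance, +1)
RTT 6: cwnd = 18 MSS (congestion avoidance, +1)

18


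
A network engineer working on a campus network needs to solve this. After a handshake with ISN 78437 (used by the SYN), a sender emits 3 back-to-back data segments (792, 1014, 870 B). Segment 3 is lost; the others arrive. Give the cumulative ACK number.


SYN uses sequence number 78437; first data byte = ISN + 1 = 78438.
Segment 1: SEQ = 78438, len = 792 B, covers [78438, 79229]
Segment 2: SEQ = 79230, len = 1014 B, covers [79230, 80243]
Segment 3: SEQ = 80244, len = 870 B, covers [80244, 81113] [LOST]
In-order data received: bytes [78438, 80243] (segments 1..2).
Segment 3 missing -> gap begins at byte 80244.
Cumulative ACK = next expected in-order byte = 78438 + 792 + 1014 = 80244

80244


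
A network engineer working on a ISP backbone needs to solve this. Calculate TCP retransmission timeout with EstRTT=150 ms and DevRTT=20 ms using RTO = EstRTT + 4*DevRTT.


Given: EstRTT = 150 ms, DevRTT = 20 ms
Timeout = EstRTT + 4 * DevRTT
4 * DevRTT = 4 * 20 = 80
Timeout = 150 + 80 = 230 ms

230


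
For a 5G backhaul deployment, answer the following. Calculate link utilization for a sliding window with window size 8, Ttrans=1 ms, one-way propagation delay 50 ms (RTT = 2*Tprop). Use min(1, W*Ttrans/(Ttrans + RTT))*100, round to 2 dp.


Given: W = 8, Ttrans = 1 ms, RTT = 100 ms (= 2 * Tprop, Tprop = 50 ms)
Cycle time = Ttrans + RTT = 1 + 100 = 101 ms (first packet sent until its ACK returns)
W * Ttrans = 8 * 1 = 8 ms of sending per cycle
W * Ttrans / (Ttrans + RTT) = 8 / 101 = 0.079208
U = min(1, 0.079208) = 0.079208
U% = 7.92%

7.92
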